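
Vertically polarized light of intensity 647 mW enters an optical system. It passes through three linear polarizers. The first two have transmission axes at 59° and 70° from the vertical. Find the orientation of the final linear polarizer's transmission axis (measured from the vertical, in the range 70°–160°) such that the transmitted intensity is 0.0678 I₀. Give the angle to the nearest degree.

By Malus's law, I₁ = I₀ cos²(59° − 0°) = I₀ cos²(59°) = 0.2653 I₀.
I₂ = I₁ cos²(70° − 59°) = 0.2653 I₀ · cos²(11°) = 0.2556 I₀.
Need I₃/I₀ = 0.0678, so cos²(θ − 70°) = 0.0678 / 0.2556 = 0.2653.
θ − 70° = arccos(√0.2653) = 59.0°, giving θ ≈ 70 + 59.0 = 129.0°.

θ ≈ 129°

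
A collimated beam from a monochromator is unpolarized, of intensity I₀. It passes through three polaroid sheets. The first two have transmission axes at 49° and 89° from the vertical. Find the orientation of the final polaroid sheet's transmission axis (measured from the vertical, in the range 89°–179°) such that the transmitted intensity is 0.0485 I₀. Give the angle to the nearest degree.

Unpolarized light through the first polarizer → I₁ = ½ I₀, now polarized at 49°.
I₂ = I₁ cos²(89° − 49°) = 0.5 I₀ · cos²(40°) = 0.2934 I₀.
Need I₃/I₀ = 0.0485, so cos²(θ − 89°) = 0.0485 / 0.2934 = 0.1653.
θ − 89° = arccos(√0.1653) = 66.0°, giving θ ≈ 89 + 66.0 = 155.0°.

θ ≈ 155°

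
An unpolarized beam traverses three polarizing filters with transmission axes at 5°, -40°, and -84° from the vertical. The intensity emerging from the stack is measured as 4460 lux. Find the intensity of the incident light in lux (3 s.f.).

I₀ ≈ 3.45e4 lux

Unpolarized light through the first polarizer → I₁ = ½ I₀, now polarized at 5°.
I₂ = I₁ cos²(-40° − 5°) = 0.5 I₀ · cos²(45°) = 0.25 I₀.
I₃ = I₂ cos²(-84° + 40°) = 0.25 I₀ · cos²(44°) = 0.1294 I₀.
So 4460 lux = 0.1294 I₀, giving I₀ = 4460/0.1294 = 3.448e+04 lux.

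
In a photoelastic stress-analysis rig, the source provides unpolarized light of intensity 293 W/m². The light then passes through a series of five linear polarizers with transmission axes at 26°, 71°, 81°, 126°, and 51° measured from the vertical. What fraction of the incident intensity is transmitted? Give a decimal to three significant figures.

Unpolarized light through the first polarizer → I₁ = 293 W/m²/2 = 146.5 W/m², polarized at 26°.
I₂ = I₁ · cos²(45°) = 146.5 · 0.5 = 73.25 W/m².
I₃ = I₂ · cos²(10°) = 73.25 · 0.9698 = 71.04 W/m².
I₄ = I₃ · cos²(45°) = 71.04 · 0.5 = 35.52 W/m².
I₅ = I₄ · cos²(75°) = 35.52 · 0.06699 = 2.379 W/m².
Transmitted fraction = 0.008121.

I/I₀ ≈ 0.00812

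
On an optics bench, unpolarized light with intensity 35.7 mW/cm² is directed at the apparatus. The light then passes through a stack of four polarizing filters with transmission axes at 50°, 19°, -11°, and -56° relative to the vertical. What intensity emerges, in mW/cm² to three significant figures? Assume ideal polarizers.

I ≈ 4.92 mW/cm²

Unpolarized light through the first polarizer → I₁ = 35.7 mW/cm²/2 = 17.85 mW/cm², polarized at 50°.
I₂ = I₁ · cos²(31°) = 17.85 · 0.7347 = 13.12 mW/cm².
I₃ = I₂ · cos²(30°) = 13.12 · 0.75 = 9.836 mW/cm².
I₄ = I₃ · cos²(45°) = 9.836 · 0.5 = 4.918 mW/cm².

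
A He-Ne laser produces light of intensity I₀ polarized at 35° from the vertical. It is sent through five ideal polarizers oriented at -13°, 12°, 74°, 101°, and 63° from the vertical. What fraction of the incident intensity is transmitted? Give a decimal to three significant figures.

≈ 0.0400 I₀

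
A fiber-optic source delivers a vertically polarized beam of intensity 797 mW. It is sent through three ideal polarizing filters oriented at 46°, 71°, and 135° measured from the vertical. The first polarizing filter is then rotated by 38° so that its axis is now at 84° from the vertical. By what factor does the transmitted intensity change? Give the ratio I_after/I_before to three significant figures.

Before rotation:
I₁ = I₀ cos²(46° − 0°) = I₀ cos²(46°) = 0.4826 I₀.
I₂ = I₁ cos²(71° − 46°) = 0.4826 I₀ · cos²(25°) = 0.3964 I₀.
I₃ = I₂ cos²(135° − 71°) = 0.3964 I₀ · cos²(64°) = 0.07617 I₀.
After rotation:
I₁ = I₀ cos²(84° − 0°) = I₀ cos²(84°) = 0.01093 I₀.
I₂ = I₁ cos²(71° − 84°) = 0.01093 I₀ · cos²(13°) = 0.01037 I₀.
I₃ = I₂ cos²(135° − 71°) = 0.01037 I₀ · cos²(64°) = 0.001993 I₀.
Ratio = 0.001993 / 0.07617 = 0.02617.

I_new/I_old ≈ 0.0262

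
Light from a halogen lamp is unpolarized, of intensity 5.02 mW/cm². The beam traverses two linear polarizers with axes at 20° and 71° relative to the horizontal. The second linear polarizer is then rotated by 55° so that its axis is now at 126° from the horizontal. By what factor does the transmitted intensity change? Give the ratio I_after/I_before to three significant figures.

I_new/I_old ≈ 0.192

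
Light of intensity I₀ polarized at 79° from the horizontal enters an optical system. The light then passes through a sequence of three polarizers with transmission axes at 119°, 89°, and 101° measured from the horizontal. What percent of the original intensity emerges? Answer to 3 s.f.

≈ 42.1%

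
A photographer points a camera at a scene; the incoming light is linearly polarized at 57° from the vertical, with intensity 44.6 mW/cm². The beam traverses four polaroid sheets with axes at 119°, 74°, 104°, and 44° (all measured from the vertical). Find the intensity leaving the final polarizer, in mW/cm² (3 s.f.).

I ≈ 0.922 mW/cm²

By Malus's law, I₁ = 44.6 mW/cm² · cos²(62°) = 9.83 mW/cm².
I₂ = I₁ · cos²(45°) = 9.83 · 0.5 = 4.915 mW/cm².
I₃ = I₂ · cos²(30°) = 4.915 · 0.75 = 3.686 mW/cm².
I₄ = I₃ · cos²(60°) = 3.686 · 0.25 = 0.9216 mW/cm².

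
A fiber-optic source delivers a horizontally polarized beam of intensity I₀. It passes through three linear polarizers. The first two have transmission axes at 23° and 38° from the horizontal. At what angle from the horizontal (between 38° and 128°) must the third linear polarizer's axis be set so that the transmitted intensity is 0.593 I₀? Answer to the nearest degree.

θ ≈ 68°

By Malus's law, I₁ = I₀ cos²(23° − 0°) = I₀ cos²(23°) = 0.8473 I₀.
I₂ = I₁ cos²(38° − 23°) = 0.8473 I₀ · cos²(15°) = 0.7906 I₀.
Need I₃/I₀ = 0.593, so cos²(θ − 38°) = 0.593 / 0.7906 = 0.7501.
θ − 38° = arccos(√0.7501) = 30.0°, giving θ ≈ 38 + 30.0 = 68.0°.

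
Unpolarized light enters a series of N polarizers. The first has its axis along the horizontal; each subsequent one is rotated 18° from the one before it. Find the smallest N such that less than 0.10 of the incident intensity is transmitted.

First polarizer halves the unpolarized light: factor 1/2.
Each further stage multiplies by cos²(18°) = 0.9045.
After N polarizers: T = 0.5·0.9045^(N−1). Require T < 0.10 ⇒ N−1 > ln(0.10/0.5)/ln(0.9045) = 16.04, so N−1 ≥ 17 and N = 18.
Check: N=18 gives T = 0.09078 < 0.10; N=17 gives T = 0.1004.

N = 18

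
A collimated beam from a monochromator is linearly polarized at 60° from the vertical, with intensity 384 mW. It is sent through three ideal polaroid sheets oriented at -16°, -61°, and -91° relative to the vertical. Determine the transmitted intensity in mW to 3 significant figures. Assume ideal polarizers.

By Malus's law, I₁ = 384 mW · cos²(76°) = 22.47 mW.
I₂ = I₁ · cos²(45°) = 22.47 · 0.5 = 11.24 mW.
I₃ = I₂ · cos²(30°) = 11.24 · 0.75 = 8.428 mW.

I ≈ 8.43 mW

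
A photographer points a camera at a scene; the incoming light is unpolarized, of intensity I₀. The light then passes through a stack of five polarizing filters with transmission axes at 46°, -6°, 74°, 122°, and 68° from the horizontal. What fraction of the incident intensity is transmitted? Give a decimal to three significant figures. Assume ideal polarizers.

Unpolarized light through the first polarizer → I₁ = ½ I₀, now polarized at 46°.
I₂ = I₁ cos²(-6° − 46°) = 0.5 I₀ · cos²(52°) = 0.1895 I₀.
I₃ = I₂ cos²(74° + 6°) = 0.1895 I₀ · cos²(80°) = 0.005715 I₀.
I₄ = I₃ cos²(122° − 74°) = 0.005715 I₀ · cos²(48°) = 0.002559 I₀.
I₅ = I₄ cos²(68° − 122°) = 0.002559 I₀ · cos²(54°) = 0.000884 I₀.
Transmitted fraction = 0.000884.

≈ 0.000884 I₀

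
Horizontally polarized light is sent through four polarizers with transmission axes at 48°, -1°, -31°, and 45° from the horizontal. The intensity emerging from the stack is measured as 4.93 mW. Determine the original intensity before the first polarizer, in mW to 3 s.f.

I₁ = I₀ cos²(48° − 0°) = I₀ cos²(48°) = 0.4477 I₀.
I₂ = I₁ cos²(-1° − 48°) = 0.4477 I₀ · cos²(49°) = 0.1927 I₀.
I₃ = I₂ cos²(-31° + 1°) = 0.1927 I₀ · cos²(30°) = 0.1445 I₀.
I₄ = I₃ cos²(45° + 31°) = 0.1445 I₀ · cos²(76°) = 0.008459 I₀.
So 4.93 mW = 0.008459 I₀, giving I₀ = 4.93/0.008459 = 582.8 mW.

I₀ ≈ 583 mW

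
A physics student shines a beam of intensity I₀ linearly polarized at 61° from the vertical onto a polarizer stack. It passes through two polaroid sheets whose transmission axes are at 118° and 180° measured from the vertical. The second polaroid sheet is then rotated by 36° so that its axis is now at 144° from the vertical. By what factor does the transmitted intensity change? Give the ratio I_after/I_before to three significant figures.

Before rotation:
I₁ = I₀ cos²(118° − 61°) = I₀ cos²(57°) = 0.2966 I₀.
I₂ = I₁ cos²(180° − 118°) = 0.2966 I₀ · cos²(62°) = 0.06538 I₀.
After rotation:
I₁ = I₀ cos²(118° − 61°) = I₀ cos²(57°) = 0.2966 I₀.
I₂ = I₁ cos²(144° − 118°) = 0.2966 I₀ · cos²(26°) = 0.2396 I₀.
Ratio = 0.2396 / 0.06538 = 3.665.

I_new/I_old ≈ 3.67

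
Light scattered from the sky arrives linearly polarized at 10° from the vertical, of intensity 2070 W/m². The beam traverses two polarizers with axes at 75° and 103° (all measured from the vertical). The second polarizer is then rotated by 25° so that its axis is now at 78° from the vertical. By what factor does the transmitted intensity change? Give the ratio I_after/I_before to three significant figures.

Before rotation:
By Malus's law, I₁ = I₀ cos²(75° − 10°) = I₀ cos²(65°) = 0.1786 I₀.
I₂ = I₁ cos²(103° − 75°) = 0.1786 I₀ · cos²(28°) = 0.1392 I₀.
After rotation:
I₁ = I₀ cos²(75° − 10°) = I₀ cos²(65°) = 0.1786 I₀.
I₂ = I₁ cos²(78° − 75°) = 0.1786 I₀ · cos²(3°) = 0.1781 I₀.
Ratio = 0.1781 / 0.1392 = 1.279.

I_new/I_old ≈ 1.28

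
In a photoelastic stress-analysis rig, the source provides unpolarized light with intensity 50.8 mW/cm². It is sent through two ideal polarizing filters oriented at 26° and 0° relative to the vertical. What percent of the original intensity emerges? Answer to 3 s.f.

Unpolarized light through the first polarizer → I₁ = 50.8 mW/cm²/2 = 25.4 mW/cm², polarized at 26°.
I₂ = I₁ · cos²(26°) = 25.4 · 0.8078 = 20.52 mW/cm².
That is 40.39% of the incident intensity.

≈ 40.4%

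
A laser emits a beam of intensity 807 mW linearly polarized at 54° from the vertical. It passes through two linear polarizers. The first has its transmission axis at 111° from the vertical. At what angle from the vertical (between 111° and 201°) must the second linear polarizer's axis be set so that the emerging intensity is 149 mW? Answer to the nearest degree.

θ ≈ 149°

I₁ = I₀ cos²(111° − 54°) = I₀ cos²(57°) = 0.2966 I₀.
Target fraction: 149 / 807 mW = 0.1846 of I₀.
Need I₂/I₀ = 0.1846, so cos²(θ − 111°) = 0.1846 / 0.2966 = 0.6224.
θ − 111° = arccos(√0.6224) = 37.9°, giving θ ≈ 111 + 37.9 = 148.9°.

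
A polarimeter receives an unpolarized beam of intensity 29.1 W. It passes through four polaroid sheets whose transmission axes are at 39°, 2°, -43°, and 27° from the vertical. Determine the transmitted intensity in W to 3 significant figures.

Unpolarized light through the first polarizer → I₁ = 29.1 W/2 = 14.55 W, polarized at 39°.
I₂ = I₁ · cos²(37°) = 14.55 · 0.6378 = 9.28 W.
I₃ = I₂ · cos²(45°) = 9.28 · 0.5 = 4.64 W.
I₄ = I₃ · cos²(70°) = 4.64 · 0.117 = 0.5428 W.

I ≈ 0.543 W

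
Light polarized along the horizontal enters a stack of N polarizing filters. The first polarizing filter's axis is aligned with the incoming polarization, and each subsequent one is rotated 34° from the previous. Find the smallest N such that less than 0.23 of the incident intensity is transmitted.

First polarizer is aligned with the polarization: full transmission.
Each further stage multiplies by cos²(34°) = 0.6873.
After N polarizers: T = 0.6873^(N−1). Require T < 0.23 ⇒ N−1 > ln(0.23)/ln(0.6873) = 3.92, so N−1 ≥ 4 and N = 5.
Check: N=5 gives T = 0.2231 < 0.23; N=4 gives T = 0.3247.

N = 5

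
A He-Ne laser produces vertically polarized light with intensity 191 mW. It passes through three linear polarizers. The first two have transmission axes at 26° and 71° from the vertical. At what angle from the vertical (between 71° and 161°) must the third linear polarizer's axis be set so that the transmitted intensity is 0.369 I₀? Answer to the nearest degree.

θ ≈ 88°

By Malus's law, I₁ = I₀ cos²(26° − 0°) = I₀ cos²(26°) = 0.8078 I₀.
I₂ = I₁ cos²(71° − 26°) = 0.8078 I₀ · cos²(45°) = 0.4039 I₀.
Need I₃/I₀ = 0.369, so cos²(θ − 71°) = 0.369 / 0.4039 = 0.9136.
θ − 71° = arccos(√0.9136) = 17.1°, giving θ ≈ 71 + 17.1 = 88.1°.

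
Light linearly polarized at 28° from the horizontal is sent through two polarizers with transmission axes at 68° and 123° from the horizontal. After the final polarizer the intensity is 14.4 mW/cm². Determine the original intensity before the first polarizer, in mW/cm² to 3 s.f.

I₀ ≈ 74.6 mW/cm²

By Malus's law, I₁ = I₀ cos²(68° − 28°) = I₀ cos²(40°) = 0.5868 I₀.
I₂ = I₁ cos²(123° − 68°) = 0.5868 I₀ · cos²(55°) = 0.1931 I₀.
So 14.4 mW/cm² = 0.1931 I₀, giving I₀ = 14.4/0.1931 = 74.59 mW/cm².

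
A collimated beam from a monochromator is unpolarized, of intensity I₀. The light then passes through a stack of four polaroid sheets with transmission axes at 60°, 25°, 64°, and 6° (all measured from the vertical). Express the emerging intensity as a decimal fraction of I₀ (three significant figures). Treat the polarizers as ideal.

≈ 0.0569 I₀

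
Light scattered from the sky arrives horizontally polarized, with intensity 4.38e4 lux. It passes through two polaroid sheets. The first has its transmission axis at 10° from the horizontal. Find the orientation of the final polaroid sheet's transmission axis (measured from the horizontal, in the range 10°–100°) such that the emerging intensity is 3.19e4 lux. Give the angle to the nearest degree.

θ ≈ 40°

I₁ = I₀ cos²(10° − 0°) = I₀ cos²(10°) = 0.9698 I₀.
Target fraction: 3.19e4 / 4.38e4 lux = 0.7283 of I₀.
Need I₂/I₀ = 0.7283, so cos²(θ − 10°) = 0.7283 / 0.9698 = 0.751.
θ − 10° = arccos(√0.751) = 29.9°, giving θ ≈ 10 + 29.9 = 39.9°.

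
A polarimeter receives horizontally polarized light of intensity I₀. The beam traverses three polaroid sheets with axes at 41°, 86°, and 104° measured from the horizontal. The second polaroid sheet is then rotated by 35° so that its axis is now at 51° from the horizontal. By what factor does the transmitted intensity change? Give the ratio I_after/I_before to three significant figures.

I_new/I_old ≈ 0.777

Before rotation:
I₁ = I₀ cos²(41° − 0°) = I₀ cos²(41°) = 0.5696 I₀.
I₂ = I₁ cos²(86° − 41°) = 0.5696 I₀ · cos²(45°) = 0.2848 I₀.
I₃ = I₂ cos²(104° − 86°) = 0.2848 I₀ · cos²(18°) = 0.2576 I₀.
After rotation:
I₁ = I₀ cos²(41° − 0°) = I₀ cos²(41°) = 0.5696 I₀.
I₂ = I₁ cos²(51° − 41°) = 0.5696 I₀ · cos²(10°) = 0.5524 I₀.
I₃ = I₂ cos²(104° − 51°) = 0.5524 I₀ · cos²(53°) = 0.2001 I₀.
Ratio = 0.2001 / 0.2576 = 0.7767.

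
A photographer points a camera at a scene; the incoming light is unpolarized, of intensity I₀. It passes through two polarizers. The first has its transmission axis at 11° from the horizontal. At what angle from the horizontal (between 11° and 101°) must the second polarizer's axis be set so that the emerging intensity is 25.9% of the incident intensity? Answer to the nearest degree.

Unpolarized light through the first polarizer → I₁ = ½ I₀, now polarized at 11°.
Need I₂/I₀ = 0.259, so cos²(θ − 11°) = 0.259 / 0.5 = 0.518.
θ − 11° = arccos(√0.518) = 44.0°, giving θ ≈ 11 + 44.0 = 55.0°.

θ ≈ 55°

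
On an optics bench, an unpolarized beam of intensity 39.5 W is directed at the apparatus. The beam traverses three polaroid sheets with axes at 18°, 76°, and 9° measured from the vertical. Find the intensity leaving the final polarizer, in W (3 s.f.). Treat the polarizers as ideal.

I ≈ 0.847 W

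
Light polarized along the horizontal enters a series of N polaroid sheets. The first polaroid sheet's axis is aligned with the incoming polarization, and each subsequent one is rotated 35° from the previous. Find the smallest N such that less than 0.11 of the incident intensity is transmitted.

First polarizer is aligned with the polarization: full transmission.
Each further stage multiplies by cos²(35°) = 0.671.
After N polarizers: T = 0.671^(N−1). Require T < 0.11 ⇒ N−1 > ln(0.11)/ln(0.671) = 5.53, so N−1 ≥ 6 and N = 7.
Check: N=7 gives T = 0.09128 < 0.11; N=6 gives T = 0.136.

N = 7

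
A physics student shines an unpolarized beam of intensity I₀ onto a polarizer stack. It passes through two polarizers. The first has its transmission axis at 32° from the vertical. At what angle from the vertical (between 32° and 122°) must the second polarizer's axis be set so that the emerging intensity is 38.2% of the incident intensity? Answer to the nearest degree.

θ ≈ 61°

Unpolarized light through the first polarizer → I₁ = ½ I₀, now polarized at 32°.
Need I₂/I₀ = 0.382, so cos²(θ − 32°) = 0.382 / 0.5 = 0.764.
θ − 32° = arccos(√0.764) = 29.1°, giving θ ≈ 32 + 29.1 = 61.1°.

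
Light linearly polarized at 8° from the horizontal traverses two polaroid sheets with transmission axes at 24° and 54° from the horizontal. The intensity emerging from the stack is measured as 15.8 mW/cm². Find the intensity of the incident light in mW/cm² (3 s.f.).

I₁ = I₀ cos²(24° − 8°) = I₀ cos²(16°) = 0.924 I₀.
I₂ = I₁ cos²(54° − 24°) = 0.924 I₀ · cos²(30°) = 0.693 I₀.
So 15.8 mW/cm² = 0.693 I₀, giving I₀ = 15.8/0.693 = 22.8 mW/cm².

I₀ ≈ 22.8 mW/cm²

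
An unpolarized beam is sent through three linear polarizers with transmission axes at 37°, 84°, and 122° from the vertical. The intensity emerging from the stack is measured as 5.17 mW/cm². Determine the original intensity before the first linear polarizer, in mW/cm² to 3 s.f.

Unpolarized light through the first polarizer → I₁ = ½ I₀, now polarized at 37°.
I₂ = I₁ cos²(84° − 37°) = 0.5 I₀ · cos²(47°) = 0.2326 I₀.
I₃ = I₂ cos²(122° − 84°) = 0.2326 I₀ · cos²(38°) = 0.1444 I₀.
So 5.17 mW/cm² = 0.1444 I₀, giving I₀ = 5.17/0.1444 = 35.8 mW/cm².

I₀ ≈ 35.8 mW/cm²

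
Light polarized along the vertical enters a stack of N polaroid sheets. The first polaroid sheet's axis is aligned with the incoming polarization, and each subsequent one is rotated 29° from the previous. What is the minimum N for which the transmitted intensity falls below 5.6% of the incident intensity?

First polarizer is aligned with the polarization: full transmission.
Each further stage multiplies by cos²(29°) = 0.765.
After N polarizers: T = 0.765^(N−1). Require T < 0.056 ⇒ N−1 > ln(0.056)/ln(0.765) = 10.76, so N−1 ≥ 11 and N = 12.
Check: N=12 gives T = 0.05248 < 0.056; N=11 gives T = 0.06861.

N = 12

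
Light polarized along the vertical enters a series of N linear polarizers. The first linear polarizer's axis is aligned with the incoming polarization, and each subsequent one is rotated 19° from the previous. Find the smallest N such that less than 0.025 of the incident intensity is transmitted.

First polarizer is aligned with the polarization: full transmission.
Each further stage multiplies by cos²(19°) = 0.894.
After N polarizers: T = 0.894^(N−1). Require T < 0.025 ⇒ N−1 > ln(0.025)/ln(0.894) = 32.92, so N−1 ≥ 33 and N = 34.
Check: N=34 gives T = 0.02479 < 0.025; N=33 gives T = 0.02773.

N = 34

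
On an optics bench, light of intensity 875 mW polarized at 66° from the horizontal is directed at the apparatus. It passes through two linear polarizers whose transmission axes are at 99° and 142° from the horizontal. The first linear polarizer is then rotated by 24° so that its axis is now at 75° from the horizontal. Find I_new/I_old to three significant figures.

Before rotation:
By Malus's law, I₁ = I₀ cos²(99° − 66°) = I₀ cos²(33°) = 0.7034 I₀.
I₂ = I₁ cos²(142° − 99°) = 0.7034 I₀ · cos²(43°) = 0.3762 I₀.
After rotation:
I₁ = I₀ cos²(75° − 66°) = I₀ cos²(9°) = 0.9755 I₀.
I₂ = I₁ cos²(142° − 75°) = 0.9755 I₀ · cos²(67°) = 0.1489 I₀.
Ratio = 0.1489 / 0.3762 = 0.3959.

I_new/I_old ≈ 0.396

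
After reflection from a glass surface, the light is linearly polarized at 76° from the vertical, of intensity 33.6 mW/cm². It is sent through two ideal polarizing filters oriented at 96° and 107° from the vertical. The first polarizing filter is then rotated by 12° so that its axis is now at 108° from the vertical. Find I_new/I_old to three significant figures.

Before rotation:
By Malus's law, I₁ = I₀ cos²(96° − 76°) = I₀ cos²(20°) = 0.883 I₀.
I₂ = I₁ cos²(107° − 96°) = 0.883 I₀ · cos²(11°) = 0.8509 I₀.
After rotation:
I₁ = I₀ cos²(108° − 76°) = I₀ cos²(32°) = 0.7192 I₀.
I₂ = I₁ cos²(107° − 108°) = 0.7192 I₀ · cos²(1°) = 0.719 I₀.
Ratio = 0.719 / 0.8509 = 0.845.

I_new/I_old ≈ 0.845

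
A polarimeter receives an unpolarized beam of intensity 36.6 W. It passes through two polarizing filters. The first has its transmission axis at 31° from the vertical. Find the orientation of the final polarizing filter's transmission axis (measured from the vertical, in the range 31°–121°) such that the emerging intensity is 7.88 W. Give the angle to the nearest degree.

θ ≈ 80°

Unpolarized light through the first polarizer → I₁ = ½ I₀, now polarized at 31°.
Target fraction: 7.88 / 36.6 W = 0.2153 of I₀.
Need I₂/I₀ = 0.2153, so cos²(θ − 31°) = 0.2153 / 0.5 = 0.4306.
θ − 31° = arccos(√0.4306) = 49.0°, giving θ ≈ 31 + 49.0 = 80.0°.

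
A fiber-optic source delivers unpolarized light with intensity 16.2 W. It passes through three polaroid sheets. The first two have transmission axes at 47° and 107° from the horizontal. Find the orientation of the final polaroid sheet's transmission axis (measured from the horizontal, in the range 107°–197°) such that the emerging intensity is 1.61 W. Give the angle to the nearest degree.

Unpolarized light through the first polarizer → I₁ = ½ I₀, now polarized at 47°.
I₂ = I₁ cos²(107° − 47°) = 0.5 I₀ · cos²(60°) = 0.125 I₀.
Target fraction: 1.61 / 16.2 W = 0.09938 of I₀.
Need I₃/I₀ = 0.09938, so cos²(θ − 107°) = 0.09938 / 0.125 = 0.7951.
θ − 107° = arccos(√0.7951) = 26.9°, giving θ ≈ 107 + 26.9 = 133.9°.

θ ≈ 134°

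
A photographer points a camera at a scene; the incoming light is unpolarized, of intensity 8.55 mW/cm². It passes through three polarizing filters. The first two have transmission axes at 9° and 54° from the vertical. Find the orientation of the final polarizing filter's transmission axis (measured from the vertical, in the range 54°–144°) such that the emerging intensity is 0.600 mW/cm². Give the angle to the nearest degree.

Unpolarized light through the first polarizer → I₁ = ½ I₀, now polarized at 9°.
I₂ = I₁ cos²(54° − 9°) = 0.5 I₀ · cos²(45°) = 0.25 I₀.
Target fraction: 0.600 / 8.55 mW/cm² = 0.07018 of I₀.
Need I₃/I₀ = 0.07018, so cos²(θ − 54°) = 0.07018 / 0.25 = 0.2807.
θ − 54° = arccos(√0.2807) = 58.0°, giving θ ≈ 54 + 58.0 = 112.0°.

θ ≈ 112°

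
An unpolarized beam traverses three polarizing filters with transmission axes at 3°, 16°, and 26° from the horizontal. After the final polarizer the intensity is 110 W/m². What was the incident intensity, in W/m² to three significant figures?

I₀ ≈ 239 W/m²

Unpolarized light through the first polarizer → I₁ = ½ I₀, now polarized at 3°.
I₂ = I₁ cos²(16° − 3°) = 0.5 I₀ · cos²(13°) = 0.4747 I₀.
I₃ = I₂ cos²(26° − 16°) = 0.4747 I₀ · cos²(10°) = 0.4604 I₀.
So 110 W/m² = 0.4604 I₀, giving I₀ = 110/0.4604 = 238.9 W/m².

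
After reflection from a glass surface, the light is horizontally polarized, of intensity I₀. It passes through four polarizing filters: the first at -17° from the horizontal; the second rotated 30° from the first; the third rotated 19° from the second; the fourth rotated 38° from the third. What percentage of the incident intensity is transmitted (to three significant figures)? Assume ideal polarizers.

By Malus's law, I₁ = I₀ cos²(-17° − 0°) = I₀ cos²(17°) = 0.9145 I₀.
I₂ = I₁ cos²(30°) = 0.9145 · 0.75 I₀ = 0.6859 I₀.
I₃ = I₂ cos²(19°) = 0.6859 · 0.894 I₀ = 0.6132 I₀.
I₄ = I₃ cos²(38°) = 0.6132 · 0.621 I₀ = 0.3808 I₀.
That is 38.08% of the incident intensity.

≈ 38.1%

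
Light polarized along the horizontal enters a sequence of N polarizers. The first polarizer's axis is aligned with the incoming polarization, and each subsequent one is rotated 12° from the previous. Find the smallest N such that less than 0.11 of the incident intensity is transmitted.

N = 51

First polarizer is aligned with the polarization: full transmission.
Each further stage multiplies by cos²(12°) = 0.9568.
After N polarizers: T = 0.9568^(N−1). Require T < 0.11 ⇒ N−1 > ln(0.11)/ln(0.9568) = 49.95, so N−1 ≥ 50 and N = 51.
Check: N=51 gives T = 0.1098 < 0.11; N=50 gives T = 0.1147.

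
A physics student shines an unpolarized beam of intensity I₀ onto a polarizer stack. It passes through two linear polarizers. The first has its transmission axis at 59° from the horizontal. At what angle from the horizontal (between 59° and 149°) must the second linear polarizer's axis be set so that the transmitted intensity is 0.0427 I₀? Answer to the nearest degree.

Unpolarized light through the first polarizer → I₁ = ½ I₀, now polarized at 59°.
Need I₂/I₀ = 0.0427, so cos²(θ − 59°) = 0.0427 / 0.5 = 0.0854.
θ − 59° = arccos(√0.0854) = 73.0°, giving θ ≈ 59 + 73.0 = 132.0°.

θ ≈ 132°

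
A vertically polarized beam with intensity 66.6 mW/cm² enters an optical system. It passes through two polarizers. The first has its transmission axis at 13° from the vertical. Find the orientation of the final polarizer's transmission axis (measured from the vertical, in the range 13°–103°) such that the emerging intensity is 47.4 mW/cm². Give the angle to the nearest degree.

By Malus's law, I₁ = I₀ cos²(13° − 0°) = I₀ cos²(13°) = 0.9494 I₀.
Target fraction: 47.4 / 66.6 mW/cm² = 0.7117 of I₀.
Need I₂/I₀ = 0.7117, so cos²(θ − 13°) = 0.7117 / 0.9494 = 0.7496.
θ − 13° = arccos(√0.7496) = 30.0°, giving θ ≈ 13 + 30.0 = 43.0°.

θ ≈ 43°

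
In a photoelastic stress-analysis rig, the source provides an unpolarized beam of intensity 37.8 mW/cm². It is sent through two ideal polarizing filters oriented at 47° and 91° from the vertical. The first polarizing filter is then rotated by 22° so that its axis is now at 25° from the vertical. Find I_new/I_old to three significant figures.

Before rotation:
Unpolarized light through the first polarizer → I₁ = ½ I₀, now polarized at 47°.
I₂ = I₁ cos²(91° − 47°) = 0.5 I₀ · cos²(44°) = 0.2587 I₀.
After rotation:
Unpolarized light through the first polarizer → I₁ = ½ I₀, now polarized at 25°.
I₂ = I₁ cos²(91° − 25°) = 0.5 I₀ · cos²(66°) = 0.08272 I₀.
Ratio = 0.08272 / 0.2587 = 0.3197.

I_new/I_old ≈ 0.320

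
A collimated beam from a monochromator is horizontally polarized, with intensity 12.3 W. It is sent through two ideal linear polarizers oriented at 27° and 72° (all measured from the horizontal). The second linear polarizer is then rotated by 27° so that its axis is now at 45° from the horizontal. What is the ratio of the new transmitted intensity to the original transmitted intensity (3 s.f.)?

I_new/I_old ≈ 1.81

Before rotation:
I₁ = I₀ cos²(27° − 0°) = I₀ cos²(27°) = 0.7939 I₀.
I₂ = I₁ cos²(72° − 27°) = 0.7939 I₀ · cos²(45°) = 0.3969 I₀.
After rotation:
I₁ = I₀ cos²(27° − 0°) = I₀ cos²(27°) = 0.7939 I₀.
I₂ = I₁ cos²(45° − 27°) = 0.7939 I₀ · cos²(18°) = 0.7181 I₀.
Ratio = 0.7181 / 0.3969 = 1.809.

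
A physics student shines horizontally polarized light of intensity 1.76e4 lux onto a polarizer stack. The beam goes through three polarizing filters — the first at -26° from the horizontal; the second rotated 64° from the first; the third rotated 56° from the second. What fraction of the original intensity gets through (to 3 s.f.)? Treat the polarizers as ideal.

I/I₀ ≈ 0.0485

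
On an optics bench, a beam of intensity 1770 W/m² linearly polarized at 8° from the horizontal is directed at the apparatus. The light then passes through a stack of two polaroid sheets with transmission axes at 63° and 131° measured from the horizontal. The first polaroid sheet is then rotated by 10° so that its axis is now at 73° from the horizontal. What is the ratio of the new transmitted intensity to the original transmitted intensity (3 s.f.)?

I_new/I_old ≈ 1.09

Before rotation:
I₁ = I₀ cos²(63° − 8°) = I₀ cos²(55°) = 0.329 I₀.
I₂ = I₁ cos²(131° − 63°) = 0.329 I₀ · cos²(68°) = 0.04617 I₀.
After rotation:
I₁ = I₀ cos²(73° − 8°) = I₀ cos²(65°) = 0.1786 I₀.
I₂ = I₁ cos²(131° − 73°) = 0.1786 I₀ · cos²(58°) = 0.05016 I₀.
Ratio = 0.05016 / 0.04617 = 1.086.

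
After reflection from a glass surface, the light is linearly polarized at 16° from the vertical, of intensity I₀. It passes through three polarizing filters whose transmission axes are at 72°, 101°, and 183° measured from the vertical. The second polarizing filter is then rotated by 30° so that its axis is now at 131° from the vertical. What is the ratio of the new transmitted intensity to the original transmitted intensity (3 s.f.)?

I_new/I_old ≈ 6.79

Before rotation:
I₁ = I₀ cos²(72° − 16°) = I₀ cos²(56°) = 0.3127 I₀.
I₂ = I₁ cos²(101° − 72°) = 0.3127 I₀ · cos²(29°) = 0.2392 I₀.
I₃ = I₂ cos²(183° − 101°) = 0.2392 I₀ · cos²(82°) = 0.004633 I₀.
After rotation:
I₁ = I₀ cos²(72° − 16°) = I₀ cos²(56°) = 0.3127 I₀.
I₂ = I₁ cos²(131° − 72°) = 0.3127 I₀ · cos²(59°) = 0.08295 I₀.
I₃ = I₂ cos²(183° − 131°) = 0.08295 I₀ · cos²(52°) = 0.03144 I₀.
Ratio = 0.03144 / 0.004633 = 6.786.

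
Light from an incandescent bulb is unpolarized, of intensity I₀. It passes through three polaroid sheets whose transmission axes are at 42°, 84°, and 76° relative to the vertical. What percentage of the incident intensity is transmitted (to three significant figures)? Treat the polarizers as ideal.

≈ 27.1%

Unpolarized light through the first polarizer → I₁ = ½ I₀, now polarized at 42°.
I₂ = I₁ cos²(84° − 42°) = 0.5 I₀ · cos²(42°) = 0.2761 I₀.
I₃ = I₂ cos²(76° − 84°) = 0.2761 I₀ · cos²(8°) = 0.2708 I₀.
That is 27.08% of the incident intensity.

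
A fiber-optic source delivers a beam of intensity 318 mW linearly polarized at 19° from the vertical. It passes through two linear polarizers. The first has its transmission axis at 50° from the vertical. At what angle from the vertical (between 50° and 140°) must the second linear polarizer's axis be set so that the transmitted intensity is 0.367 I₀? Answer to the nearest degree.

θ ≈ 95°

By Malus's law, I₁ = I₀ cos²(50° − 19°) = I₀ cos²(31°) = 0.7347 I₀.
Need I₂/I₀ = 0.367, so cos²(θ − 50°) = 0.367 / 0.7347 = 0.4995.
θ − 50° = arccos(√0.4995) = 45.0°, giving θ ≈ 50 + 45.0 = 95.0°.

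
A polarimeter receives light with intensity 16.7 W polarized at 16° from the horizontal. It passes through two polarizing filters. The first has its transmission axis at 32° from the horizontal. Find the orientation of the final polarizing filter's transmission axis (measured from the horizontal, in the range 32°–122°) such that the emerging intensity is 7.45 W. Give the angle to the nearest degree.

θ ≈ 78°

I₁ = I₀ cos²(32° − 16°) = I₀ cos²(16°) = 0.924 I₀.
Target fraction: 7.45 / 16.7 W = 0.4461 of I₀.
Need I₂/I₀ = 0.4461, so cos²(θ − 32°) = 0.4461 / 0.924 = 0.4828.
θ − 32° = arccos(√0.4828) = 46.0°, giving θ ≈ 32 + 46.0 = 78.0°.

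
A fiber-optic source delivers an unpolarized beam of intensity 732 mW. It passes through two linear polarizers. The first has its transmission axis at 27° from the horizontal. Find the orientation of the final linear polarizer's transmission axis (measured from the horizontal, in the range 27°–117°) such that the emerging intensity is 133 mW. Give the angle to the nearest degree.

θ ≈ 80°

Unpolarized light through the first polarizer → I₁ = ½ I₀, now polarized at 27°.
Target fraction: 133 / 732 mW = 0.1817 of I₀.
Need I₂/I₀ = 0.1817, so cos²(θ − 27°) = 0.1817 / 0.5 = 0.3634.
θ − 27° = arccos(√0.3634) = 52.9°, giving θ ≈ 27 + 52.9 = 79.9°.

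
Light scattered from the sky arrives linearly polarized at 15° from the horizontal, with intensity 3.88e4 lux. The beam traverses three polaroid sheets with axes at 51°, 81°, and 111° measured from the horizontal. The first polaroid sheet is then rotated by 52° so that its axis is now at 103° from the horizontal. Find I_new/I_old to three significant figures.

Before rotation:
By Malus's law, I₁ = I₀ cos²(51° − 15°) = I₀ cos²(36°) = 0.6545 I₀.
I₂ = I₁ cos²(81° − 51°) = 0.6545 I₀ · cos²(30°) = 0.4909 I₀.
I₃ = I₂ cos²(111° − 81°) = 0.4909 I₀ · cos²(30°) = 0.3682 I₀.
After rotation:
I₁ = I₀ cos²(103° − 15°) = I₀ cos²(88°) = 0.001218 I₀.
I₂ = I₁ cos²(81° − 103°) = 0.001218 I₀ · cos²(22°) = 0.001047 I₀.
I₃ = I₂ cos²(111° − 81°) = 0.001047 I₀ · cos²(30°) = 0.0007853 I₀.
Ratio = 0.0007853 / 0.3682 = 0.002133.

I_new/I_old ≈ 0.00213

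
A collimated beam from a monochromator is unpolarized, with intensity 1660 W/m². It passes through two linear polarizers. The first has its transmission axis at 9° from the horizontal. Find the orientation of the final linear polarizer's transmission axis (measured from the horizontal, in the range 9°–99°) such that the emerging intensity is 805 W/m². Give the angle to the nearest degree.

θ ≈ 19°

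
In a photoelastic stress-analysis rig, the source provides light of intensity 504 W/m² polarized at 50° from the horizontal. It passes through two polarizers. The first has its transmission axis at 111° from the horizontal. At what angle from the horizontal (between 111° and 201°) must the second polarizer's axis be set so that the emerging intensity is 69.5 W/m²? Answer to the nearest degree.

θ ≈ 151°

By Malus's law, I₁ = I₀ cos²(111° − 50°) = I₀ cos²(61°) = 0.235 I₀.
Target fraction: 69.5 / 504 W/m² = 0.1379 of I₀.
Need I₂/I₀ = 0.1379, so cos²(θ − 111°) = 0.1379 / 0.235 = 0.5867.
θ − 111° = arccos(√0.5867) = 40.0°, giving θ ≈ 111 + 40.0 = 151.0°.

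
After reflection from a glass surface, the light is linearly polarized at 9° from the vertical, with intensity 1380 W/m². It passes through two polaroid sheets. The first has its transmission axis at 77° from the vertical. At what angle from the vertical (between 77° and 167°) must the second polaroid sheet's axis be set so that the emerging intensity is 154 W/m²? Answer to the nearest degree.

θ ≈ 104°

I₁ = I₀ cos²(77° − 9°) = I₀ cos²(68°) = 0.1403 I₀.
Target fraction: 154 / 1380 W/m² = 0.1116 of I₀.
Need I₂/I₀ = 0.1116, so cos²(θ − 77°) = 0.1116 / 0.1403 = 0.7952.
θ − 77° = arccos(√0.7952) = 26.9°, giving θ ≈ 77 + 26.9 = 103.9°.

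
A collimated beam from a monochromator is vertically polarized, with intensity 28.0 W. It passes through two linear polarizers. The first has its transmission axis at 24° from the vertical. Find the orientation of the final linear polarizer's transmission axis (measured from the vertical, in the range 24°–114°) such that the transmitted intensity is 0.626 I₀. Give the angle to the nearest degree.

θ ≈ 54°

I₁ = I₀ cos²(24° − 0°) = I₀ cos²(24°) = 0.8346 I₀.
Need I₂/I₀ = 0.626, so cos²(θ − 24°) = 0.626 / 0.8346 = 0.7501.
θ − 24° = arccos(√0.7501) = 30.0°, giving θ ≈ 24 + 30.0 = 54.0°.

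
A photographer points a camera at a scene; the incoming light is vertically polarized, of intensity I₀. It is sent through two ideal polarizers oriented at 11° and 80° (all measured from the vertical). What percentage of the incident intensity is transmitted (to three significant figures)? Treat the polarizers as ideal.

≈ 12.4%

I₁ = I₀ cos²(11° − 0°) = I₀ cos²(11°) = 0.9636 I₀.
I₂ = I₁ cos²(80° − 11°) = 0.9636 I₀ · cos²(69°) = 0.1238 I₀.
That is 12.38% of the incident intensity.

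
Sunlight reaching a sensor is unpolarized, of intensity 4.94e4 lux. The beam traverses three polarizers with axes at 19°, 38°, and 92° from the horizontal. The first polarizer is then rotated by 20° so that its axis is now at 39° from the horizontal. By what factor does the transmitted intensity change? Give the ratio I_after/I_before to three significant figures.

I_new/I_old ≈ 1.12

Before rotation:
Unpolarized light through the first polarizer → I₁ = ½ I₀, now polarized at 19°.
I₂ = I₁ cos²(38° − 19°) = 0.5 I₀ · cos²(19°) = 0.447 I₀.
I₃ = I₂ cos²(92° − 38°) = 0.447 I₀ · cos²(54°) = 0.1544 I₀.
After rotation:
Unpolarized light through the first polarizer → I₁ = ½ I₀, now polarized at 39°.
I₂ = I₁ cos²(38° − 39°) = 0.5 I₀ · cos²(1°) = 0.4998 I₀.
I₃ = I₂ cos²(92° − 38°) = 0.4998 I₀ · cos²(54°) = 0.1727 I₀.
Ratio = 0.1727 / 0.1544 = 1.118.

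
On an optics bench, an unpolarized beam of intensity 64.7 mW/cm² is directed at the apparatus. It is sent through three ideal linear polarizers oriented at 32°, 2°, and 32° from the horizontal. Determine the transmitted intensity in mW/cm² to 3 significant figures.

Unpolarized light through the first polarizer → I₁ = 64.7 mW/cm²/2 = 32.35 mW/cm², polarized at 32°.
I₂ = I₁ · cos²(30°) = 32.35 · 0.75 = 24.26 mW/cm².
I₃ = I₂ · cos²(30°) = 24.26 · 0.75 = 18.2 mW/cm².

I ≈ 18.2 mW/cm²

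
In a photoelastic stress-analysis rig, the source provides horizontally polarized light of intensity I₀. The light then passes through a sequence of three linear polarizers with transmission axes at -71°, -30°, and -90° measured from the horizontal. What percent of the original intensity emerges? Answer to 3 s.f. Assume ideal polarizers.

By Malus's law, I₁ = I₀ cos²(-71° − 0°) = I₀ cos²(71°) = 0.106 I₀.
I₂ = I₁ cos²(-30° + 71°) = 0.106 I₀ · cos²(41°) = 0.06037 I₀.
I₃ = I₂ cos²(-90° + 30°) = 0.06037 I₀ · cos²(60°) = 0.01509 I₀.
That is 1.509% of the incident intensity.

≈ 1.51%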